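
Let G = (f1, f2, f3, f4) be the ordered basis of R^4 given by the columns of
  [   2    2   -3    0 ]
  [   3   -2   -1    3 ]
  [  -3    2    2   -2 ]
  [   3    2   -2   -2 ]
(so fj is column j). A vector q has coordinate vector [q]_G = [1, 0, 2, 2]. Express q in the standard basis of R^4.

[-4, 7, -3, -5]

By definition q = f1 + 0·f2 + 2f3 + 2f4.
Summing componentwise gives [-4, 7, -3, -5].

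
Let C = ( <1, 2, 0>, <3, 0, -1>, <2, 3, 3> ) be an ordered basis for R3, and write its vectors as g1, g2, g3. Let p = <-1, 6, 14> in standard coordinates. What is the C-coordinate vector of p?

<-3, -2, 4>

We seek scalars with c_1 g1 + ... + c_3 g3 = p; equivalently solve M c = p where the columns of M are g1, ..., g3.
Solving this 3x3 system gives c = (-3, -2, 4).
Check: -3g1 - 2g2 + 4g3 = <-1, 6, 14>.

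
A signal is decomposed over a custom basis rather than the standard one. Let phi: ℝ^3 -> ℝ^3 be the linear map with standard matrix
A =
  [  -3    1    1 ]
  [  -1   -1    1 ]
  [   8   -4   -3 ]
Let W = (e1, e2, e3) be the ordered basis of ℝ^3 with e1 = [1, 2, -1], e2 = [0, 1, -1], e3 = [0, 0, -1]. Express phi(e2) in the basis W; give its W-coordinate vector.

[0, -2, 3]

Column 2 of [phi]_W is the W-coordinate vector of phi(e2).
In standard coordinates phi(e2) = A e2 = [0, -2, -1].
Converting to W: [0, -2, -1] = 0·e1 - 2e2 + 3e3, so the coordinate vector is [0, -2, 3].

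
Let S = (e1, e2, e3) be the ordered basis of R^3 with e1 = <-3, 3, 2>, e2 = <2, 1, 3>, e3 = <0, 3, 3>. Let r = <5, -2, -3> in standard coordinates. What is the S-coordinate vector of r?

<-3, -2, 3>

[r]_S is the unique c with M c = r, where M has columns e1, ..., e3.
Solving this 3x3 system gives c = (-3, -2, 3).
Check: -3e1 - 2e2 + 3e3 = <5, -2, -3>.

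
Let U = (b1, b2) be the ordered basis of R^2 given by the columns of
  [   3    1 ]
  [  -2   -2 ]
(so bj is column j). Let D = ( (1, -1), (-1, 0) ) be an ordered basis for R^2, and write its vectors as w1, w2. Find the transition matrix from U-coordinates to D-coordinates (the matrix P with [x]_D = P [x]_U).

[[2, 2], [-1, 1]]

Column j of P is [bj]_D, since P maps U-coordinates to D-coordinates.
Expressing b1 in D: b1 = 2w1 - w2, so column 1 of P is (2, -1).
Doing the same for each bj gives P = [[2, 2], [-1, 1]].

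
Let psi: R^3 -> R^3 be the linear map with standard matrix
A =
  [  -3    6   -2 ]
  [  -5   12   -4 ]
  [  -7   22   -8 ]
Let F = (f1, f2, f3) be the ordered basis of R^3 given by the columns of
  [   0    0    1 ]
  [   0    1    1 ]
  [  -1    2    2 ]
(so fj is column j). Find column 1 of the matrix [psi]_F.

Compute psi(f1) = A f1 = <2, 4, 8> in standard coordinates.
Then write this in F-coordinates: solve for y in y_1 f1 + ... + y_3 f3 = <2, 4, 8>.
This gives y = <0, 2, 2>, which is column 1 of [psi]_F.

<0, 2, 2>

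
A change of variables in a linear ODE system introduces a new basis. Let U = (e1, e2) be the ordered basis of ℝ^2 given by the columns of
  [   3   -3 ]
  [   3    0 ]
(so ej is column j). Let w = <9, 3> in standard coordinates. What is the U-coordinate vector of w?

<1, -2>

[w]_U is the unique c with M c = w, where M has columns e1, e2.
System: 3c_1 - 3c_2 = 9, 3c_1 + 0c_2 = 3; solving gives c_1 = 1, c_2 = -2.
Check: e1 - 2e2 = <9, 3>.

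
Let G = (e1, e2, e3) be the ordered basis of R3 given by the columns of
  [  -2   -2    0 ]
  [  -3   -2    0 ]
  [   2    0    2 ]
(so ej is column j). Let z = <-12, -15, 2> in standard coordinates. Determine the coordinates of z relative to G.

<3, 3, -2>

Write z = c_1 e1 + ... + c_3 e3 and solve for the c_i.
Gaussian elimination on [M | z] yields c = (3, 3, -2).
Check: 3e1 + 3e2 - 2e3 = <-12, -15, 2>.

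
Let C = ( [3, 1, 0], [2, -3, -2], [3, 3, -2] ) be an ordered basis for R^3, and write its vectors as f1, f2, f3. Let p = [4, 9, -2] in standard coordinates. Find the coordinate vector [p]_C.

[0, -1, 2]

We seek scalars with c_1 f1 + ... + c_3 f3 = p; equivalently solve M c = p where the columns of M are f1, ..., f3.
Solving this 3x3 system gives c = (0, -1, 2).
Check: 0·f1 - f2 + 2f3 = [4, 9, -2].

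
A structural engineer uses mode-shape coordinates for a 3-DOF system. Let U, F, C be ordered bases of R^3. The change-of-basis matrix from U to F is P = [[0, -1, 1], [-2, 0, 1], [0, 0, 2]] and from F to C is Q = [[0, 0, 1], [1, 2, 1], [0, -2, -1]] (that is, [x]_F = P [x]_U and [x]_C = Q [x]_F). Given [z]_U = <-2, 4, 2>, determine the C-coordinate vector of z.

<4, 14, -16>

First [z]_F = P [z]_U = <-2, 6, 4>.
Then [z]_C = Q [z]_F = <4, 14, -16>.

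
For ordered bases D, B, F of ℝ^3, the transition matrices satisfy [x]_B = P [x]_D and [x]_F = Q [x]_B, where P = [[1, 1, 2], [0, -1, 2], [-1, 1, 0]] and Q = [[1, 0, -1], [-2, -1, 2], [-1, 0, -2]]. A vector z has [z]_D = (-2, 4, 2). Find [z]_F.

Apply P to get B-coordinates (6, 0, 6), then Q to get F-coordinates.
The result is [z]_F = (0, 0, -18).

(0, 0, -18)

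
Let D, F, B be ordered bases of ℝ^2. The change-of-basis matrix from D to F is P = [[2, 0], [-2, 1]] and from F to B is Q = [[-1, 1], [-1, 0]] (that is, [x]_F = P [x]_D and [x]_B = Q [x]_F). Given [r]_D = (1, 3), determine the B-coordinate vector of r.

(-1, -2)

First [r]_F = P [r]_D = (2, 1).
Then [r]_B = Q [r]_F = (-1, -2).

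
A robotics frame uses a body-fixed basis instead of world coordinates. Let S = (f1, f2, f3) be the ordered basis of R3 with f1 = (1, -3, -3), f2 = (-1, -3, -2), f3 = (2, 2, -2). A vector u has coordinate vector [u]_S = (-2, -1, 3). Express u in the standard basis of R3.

(5, 15, 2)

u = M [u]_S, where M has columns f1, ..., f3.
Carrying out the matrix-vector product, u = (5, 15, 2).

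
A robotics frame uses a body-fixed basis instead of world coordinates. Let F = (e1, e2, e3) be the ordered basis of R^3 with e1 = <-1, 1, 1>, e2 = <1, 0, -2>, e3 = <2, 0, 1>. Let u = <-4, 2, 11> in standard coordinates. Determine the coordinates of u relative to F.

We seek scalars with c_1 e1 + ... + c_3 e3 = u; equivalently solve M c = u where the columns of M are e1, ..., e3.
Gaussian elimination on [M | u] yields c = (2, -4, 1).
Check: 2e1 - 4e2 + e3 = <-4, 2, 11>.

<2, -4, 1>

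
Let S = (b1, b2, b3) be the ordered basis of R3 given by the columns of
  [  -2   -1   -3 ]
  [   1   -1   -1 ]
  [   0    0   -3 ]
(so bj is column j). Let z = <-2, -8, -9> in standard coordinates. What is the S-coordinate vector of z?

<-4, 1, 3>

[z]_S is the unique c with M c = z, where M has columns b1, ..., b3.
Row-reducing the augmented matrix [M | z] gives c = (-4, 1, 3).
Check: -4b1 + b2 + 3b3 = <-2, -8, -9>.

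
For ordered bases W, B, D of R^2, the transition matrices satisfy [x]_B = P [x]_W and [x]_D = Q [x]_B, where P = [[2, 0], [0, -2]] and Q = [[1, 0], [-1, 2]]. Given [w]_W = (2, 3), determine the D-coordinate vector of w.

(4, -16)

Apply P to get B-coordinates (4, -6), then Q to get D-coordinates.
The result is [w]_D = (4, -16).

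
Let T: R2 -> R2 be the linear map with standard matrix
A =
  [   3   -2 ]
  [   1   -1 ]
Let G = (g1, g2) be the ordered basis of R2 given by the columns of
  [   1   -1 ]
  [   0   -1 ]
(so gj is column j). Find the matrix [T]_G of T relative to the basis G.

Let P have columns g1, g2. Then [T]_G = P^(-1) A P.
Here det P = -1, so P^(-1) is integer; computing A P first and then P^(-1)(A P) gives [[2, -1], [-1, 0]].

[[2, -1], [-1, 0]]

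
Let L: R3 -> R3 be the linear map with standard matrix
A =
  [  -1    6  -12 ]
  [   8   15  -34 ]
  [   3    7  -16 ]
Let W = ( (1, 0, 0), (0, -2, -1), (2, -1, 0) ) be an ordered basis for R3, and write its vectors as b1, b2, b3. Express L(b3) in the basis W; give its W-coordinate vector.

Column 3 of [L]_W is the W-coordinate vector of L(b3).
In standard coordinates L(b3) = A b3 = (-8, 1, -1).
Converting to W: (-8, 1, -1) = -2b1 + b2 - 3b3, so the coordinate vector is (-2, 1, -3).

(-2, 1, -3)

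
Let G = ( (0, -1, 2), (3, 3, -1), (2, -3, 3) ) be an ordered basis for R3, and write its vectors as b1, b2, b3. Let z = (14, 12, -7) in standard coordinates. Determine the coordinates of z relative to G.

(-3, 4, 1)

[z]_G is the unique c with M c = z, where M has columns b1, ..., b3.
Gaussian elimination on [M | z] yields c = (-3, 4, 1).
Check: -3b1 + 4b2 + b3 = (14, 12, -7).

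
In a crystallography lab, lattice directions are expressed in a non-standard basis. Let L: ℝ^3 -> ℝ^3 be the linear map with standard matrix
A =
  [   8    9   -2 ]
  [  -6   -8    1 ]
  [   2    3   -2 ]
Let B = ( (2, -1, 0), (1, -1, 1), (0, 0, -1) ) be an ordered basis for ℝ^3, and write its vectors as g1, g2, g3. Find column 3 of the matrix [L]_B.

Compute L(g3) = A g3 = (2, -1, 2) in standard coordinates.
Then write this in B-coordinates: solve for y in y_1 g1 + ... + y_3 g3 = (2, -1, 2).
This gives y = (1, 0, -2), which is column 3 of [L]_B.

(1, 0, -2)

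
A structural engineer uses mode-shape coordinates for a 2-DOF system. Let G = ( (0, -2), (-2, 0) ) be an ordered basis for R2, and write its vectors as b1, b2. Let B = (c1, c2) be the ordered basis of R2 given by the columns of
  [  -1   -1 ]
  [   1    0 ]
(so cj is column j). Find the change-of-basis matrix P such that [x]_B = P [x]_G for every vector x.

Let M have columns bj and N have columns cj. Then for every x, N [x]_B = x = M [x]_G, so P = N^(-1) M.
Since det N = 1, N^(-1) has integer entries; multiplying gives P = [[-2, 0], [2, 2]].

[[-2, 0], [2, 2]]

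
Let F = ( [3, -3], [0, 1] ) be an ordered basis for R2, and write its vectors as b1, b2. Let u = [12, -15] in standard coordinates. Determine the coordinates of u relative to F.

Write u = c_1 b1 + c_2 b2 and solve for the c_i.
System: 3c_1 + 0c_2 = 12, -3c_1 + c_2 = -15; solving gives c_1 = 4, c_2 = -3.
Check: 4b1 - 3b2 = [12, -15].

[4, -3]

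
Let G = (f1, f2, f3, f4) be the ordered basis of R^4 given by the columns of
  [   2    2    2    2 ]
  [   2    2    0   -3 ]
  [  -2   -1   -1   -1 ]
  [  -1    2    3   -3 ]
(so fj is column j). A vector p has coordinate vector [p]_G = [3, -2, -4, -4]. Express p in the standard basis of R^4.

p = M [p]_G, where M has columns f1, ..., f4.
Carrying out the matrix-vector product, p = [-14, 14, 4, -7].

[-14, 14, 4, -7]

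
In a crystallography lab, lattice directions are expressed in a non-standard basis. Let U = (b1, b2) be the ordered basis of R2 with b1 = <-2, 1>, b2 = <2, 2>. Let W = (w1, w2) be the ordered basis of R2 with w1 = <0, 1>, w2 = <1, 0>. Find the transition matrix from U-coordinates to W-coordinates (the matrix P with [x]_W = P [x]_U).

[[1, 2], [-2, 2]]

Let M have columns bj and N have columns wj. Then for every x, N [x]_W = x = M [x]_U, so P = N^(-1) M.
Since det N = -1, N^(-1) has integer entries; multiplying gives P = [[1, 2], [-2, 2]].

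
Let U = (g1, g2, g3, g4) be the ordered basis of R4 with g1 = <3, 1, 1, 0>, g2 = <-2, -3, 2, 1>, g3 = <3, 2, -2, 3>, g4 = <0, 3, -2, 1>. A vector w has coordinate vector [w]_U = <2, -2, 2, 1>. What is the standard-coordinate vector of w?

w = M [w]_U, where M has columns g1, ..., g4.
Carrying out the matrix-vector product, w = <16, 15, -8, 5>.

<16, 15, -8, 5>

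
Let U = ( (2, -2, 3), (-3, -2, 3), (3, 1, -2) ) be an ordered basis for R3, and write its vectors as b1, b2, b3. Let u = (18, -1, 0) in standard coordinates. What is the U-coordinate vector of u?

Write u = c_1 b1 + ... + c_3 b3 and solve for the c_i.
Gaussian elimination on [M | u] yields c = (3, -1, 3).
Check: 3b1 - b2 + 3b3 = (18, -1, 0).

(3, -1, 3)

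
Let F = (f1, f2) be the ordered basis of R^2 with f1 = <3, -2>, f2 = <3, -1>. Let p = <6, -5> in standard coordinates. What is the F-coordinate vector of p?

[p]_F is the unique c with M c = p, where M has columns f1, f2.
System: 3c_1 + 3c_2 = 6, -2c_1 - c_2 = -5; solving gives c_1 = 3, c_2 = -1.
Check: 3f1 - f2 = <6, -5>.

<3, -1>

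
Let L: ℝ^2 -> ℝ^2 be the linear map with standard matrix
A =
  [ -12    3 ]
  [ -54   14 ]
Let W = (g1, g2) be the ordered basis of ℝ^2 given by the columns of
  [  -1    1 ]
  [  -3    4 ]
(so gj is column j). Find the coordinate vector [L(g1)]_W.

Column 1 of [L]_W is the W-coordinate vector of L(g1).
In standard coordinates L(g1) = A g1 = <3, 12>.
Converting to W: <3, 12> = 0·g1 + 3g2, so the coordinate vector is <0, 3>.

<0, 3>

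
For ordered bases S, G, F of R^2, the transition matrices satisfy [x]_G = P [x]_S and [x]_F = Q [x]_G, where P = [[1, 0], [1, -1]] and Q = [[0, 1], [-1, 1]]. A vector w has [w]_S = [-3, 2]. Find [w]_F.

[-5, -2]

First [w]_G = P [w]_S = [-3, -5].
Then [w]_F = Q [w]_G = [-5, -2].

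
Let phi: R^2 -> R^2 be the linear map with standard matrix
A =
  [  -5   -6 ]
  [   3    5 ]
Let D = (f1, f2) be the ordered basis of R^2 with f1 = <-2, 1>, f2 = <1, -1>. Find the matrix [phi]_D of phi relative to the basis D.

[[-3, 1], [-2, 3]]

The j-th column of [phi]_D is [phi(fj)]_D.
phi(f1) = A f1 = <4, -1> = -3f1 - 2f2, so column 1 is <-3, -2>.
Repeating for f2 and assembling the columns gives [[-3, 1], [-2, 3]].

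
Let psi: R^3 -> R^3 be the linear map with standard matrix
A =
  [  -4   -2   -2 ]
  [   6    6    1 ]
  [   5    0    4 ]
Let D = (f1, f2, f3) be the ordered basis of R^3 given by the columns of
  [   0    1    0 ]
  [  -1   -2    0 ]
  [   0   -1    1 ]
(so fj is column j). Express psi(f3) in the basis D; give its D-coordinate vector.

<3, -2, 2>

Column 3 of [psi]_D is the D-coordinate vector of psi(f3).
In standard coordinates psi(f3) = A f3 = <-2, 1, 4>.
Converting to D: <-2, 1, 4> = 3f1 - 2f2 + 2f3, so the coordinate vector is <3, -2, 2>.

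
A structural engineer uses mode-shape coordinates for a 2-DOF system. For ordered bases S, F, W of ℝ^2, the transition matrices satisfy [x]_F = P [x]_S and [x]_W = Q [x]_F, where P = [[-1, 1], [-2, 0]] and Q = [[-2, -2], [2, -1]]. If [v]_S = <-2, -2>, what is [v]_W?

<-8, -4>

Apply P to get F-coordinates <0, 4>, then Q to get W-coordinates.
The result is [v]_W = <-8, -4>.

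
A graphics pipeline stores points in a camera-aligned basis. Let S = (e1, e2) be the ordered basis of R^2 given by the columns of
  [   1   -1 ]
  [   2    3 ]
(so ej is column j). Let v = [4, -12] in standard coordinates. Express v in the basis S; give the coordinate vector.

Write v = c_1 e1 + c_2 e2 and solve for the c_i.
System: c_1 - c_2 = 4, 2c_1 + 3c_2 = -12; solving gives c_1 = 0, c_2 = -4.
Check: 0·e1 - 4e2 = [4, -12].

[0, -4]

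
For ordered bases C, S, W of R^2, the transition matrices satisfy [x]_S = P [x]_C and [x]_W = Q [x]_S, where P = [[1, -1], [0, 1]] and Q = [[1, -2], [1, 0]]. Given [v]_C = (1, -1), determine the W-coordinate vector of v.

Composing the changes, [v]_W = Q P [v]_C.
Q P = [[1, -3], [1, -1]]; applying this to (1, -1) gives (4, 2).

(4, 2)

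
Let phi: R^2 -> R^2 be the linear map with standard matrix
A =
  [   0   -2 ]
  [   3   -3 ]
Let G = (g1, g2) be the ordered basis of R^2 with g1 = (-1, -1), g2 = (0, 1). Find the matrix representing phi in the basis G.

[[-2, 2], [-2, -1]]

The j-th column of [phi]_G is [phi(gj)]_G.
phi(g1) = A g1 = (2, 0) = -2g1 - 2g2, so column 1 is (-2, -2).
Repeating for g2 and assembling the columns gives [[-2, 2], [-2, -1]].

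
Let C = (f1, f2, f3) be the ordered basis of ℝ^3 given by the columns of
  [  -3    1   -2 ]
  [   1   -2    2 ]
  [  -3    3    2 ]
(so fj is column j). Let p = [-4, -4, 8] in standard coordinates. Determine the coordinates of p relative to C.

[p]_C is the unique c with M c = p, where M has columns f1, ..., f3.
Gaussian elimination on [M | p] yields c = (2, 4, 1).
Check: 2f1 + 4f2 + f3 = [-4, -4, 8].

[2, 4, 1]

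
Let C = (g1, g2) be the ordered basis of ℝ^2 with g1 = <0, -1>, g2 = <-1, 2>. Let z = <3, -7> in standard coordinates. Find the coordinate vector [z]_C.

[z]_C is the unique c with M c = z, where M has columns g1, g2.
System: 0c_1 - c_2 = 3, -c_1 + 2c_2 = -7; solving gives c_1 = 1, c_2 = -3.
Check: g1 - 3g2 = <3, -7>.

<1, -3>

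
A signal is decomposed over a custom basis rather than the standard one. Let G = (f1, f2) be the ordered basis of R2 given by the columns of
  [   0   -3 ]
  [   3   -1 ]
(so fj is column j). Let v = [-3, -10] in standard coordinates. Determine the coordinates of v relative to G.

[-3, 1]

We seek scalars with c_1 f1 + c_2 f2 = v; equivalently solve M c = v where the columns of M are f1, f2.
System: 0c_1 - 3c_2 = -3, 3c_1 - c_2 = -10; solving gives c_1 = -3, c_2 = 1.
Check: -3f1 + f2 = [-3, -10].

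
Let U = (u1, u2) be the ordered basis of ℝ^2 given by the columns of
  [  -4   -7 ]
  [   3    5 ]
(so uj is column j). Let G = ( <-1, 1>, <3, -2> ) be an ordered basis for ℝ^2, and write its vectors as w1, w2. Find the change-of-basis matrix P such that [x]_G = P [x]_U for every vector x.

[[1, 1], [-1, -2]]

Take x = uj: its U-coordinates are the j-th standard unit vector, so P e_j — column j of P — equals [uj]_G.
u1 = w1 - w2, giving column 1 = <1, -1>; repeating for each j gives P = [[1, 1], [-1, -2]].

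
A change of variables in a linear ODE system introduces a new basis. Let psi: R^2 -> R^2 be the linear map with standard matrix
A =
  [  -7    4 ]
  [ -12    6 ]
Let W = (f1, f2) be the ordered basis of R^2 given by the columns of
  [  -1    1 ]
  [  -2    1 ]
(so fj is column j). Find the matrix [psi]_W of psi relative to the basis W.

[[-1, 3], [-2, 0]]

The j-th column of [psi]_W is [psi(fj)]_W.
psi(f1) = A f1 = <-1, 0> = -f1 - 2f2, so column 1 is <-1, -2>.
Repeating for f2 and assembling the columns gives [[-1, 3], [-2, 0]].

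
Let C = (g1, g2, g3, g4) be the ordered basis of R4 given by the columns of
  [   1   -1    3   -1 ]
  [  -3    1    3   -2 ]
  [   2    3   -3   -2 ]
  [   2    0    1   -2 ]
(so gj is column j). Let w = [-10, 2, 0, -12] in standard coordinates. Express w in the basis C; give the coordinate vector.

We seek scalars with c_1 g1 + ... + c_4 g4 = w; equivalently solve M c = w where the columns of M are g1, ..., g4.
Solving this 4x4 system gives c = (-2, 4, 0, 4).
Check: -2g1 + 4g2 + 0·g3 + 4g4 = [-10, 2, 0, -12].

[-2, 4, 0, 4]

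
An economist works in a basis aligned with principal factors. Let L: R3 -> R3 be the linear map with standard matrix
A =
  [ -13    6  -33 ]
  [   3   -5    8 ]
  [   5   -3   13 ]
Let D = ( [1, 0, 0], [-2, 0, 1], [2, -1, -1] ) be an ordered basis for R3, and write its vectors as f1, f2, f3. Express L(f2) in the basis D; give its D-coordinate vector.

[-1, 1, -2]

Column 2 of [L]_D is the D-coordinate vector of L(f2).
In standard coordinates L(f2) = A f2 = [-7, 2, 3].
Converting to D: [-7, 2, 3] = -f1 + f2 - 2f3, so the coordinate vector is [-1, 1, -2].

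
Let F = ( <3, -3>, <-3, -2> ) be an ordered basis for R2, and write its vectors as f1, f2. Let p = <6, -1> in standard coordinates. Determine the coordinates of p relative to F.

<1, -1>

Write p = c_1 f1 + c_2 f2 and solve for the c_i.
System: 3c_1 - 3c_2 = 6, -3c_1 - 2c_2 = -1; solving gives c_1 = 1, c_2 = -1.
Check: f1 - f2 = <6, -1>.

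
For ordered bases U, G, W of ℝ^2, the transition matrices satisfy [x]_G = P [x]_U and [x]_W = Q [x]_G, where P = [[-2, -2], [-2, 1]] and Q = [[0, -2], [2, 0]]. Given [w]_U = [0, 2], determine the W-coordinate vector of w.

Composing the changes, [w]_W = Q P [w]_U.
Q P = [[4, -2], [-4, -4]]; applying this to [0, 2] gives [-4, -8].

[-4, -8]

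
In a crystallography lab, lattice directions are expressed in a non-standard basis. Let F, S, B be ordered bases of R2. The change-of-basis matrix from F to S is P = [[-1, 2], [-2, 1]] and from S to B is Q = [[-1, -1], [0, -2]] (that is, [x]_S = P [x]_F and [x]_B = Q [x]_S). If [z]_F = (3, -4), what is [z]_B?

Composing the changes, [z]_B = Q P [z]_F.
Q P = [[3, -3], [4, -2]]; applying this to (3, -4) gives (21, 20).

(21, 20)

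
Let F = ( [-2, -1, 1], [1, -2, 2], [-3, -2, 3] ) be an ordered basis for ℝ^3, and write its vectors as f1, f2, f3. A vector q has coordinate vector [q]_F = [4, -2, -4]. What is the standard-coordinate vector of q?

[2, 8, -12]

By definition q = 4f1 - 2f2 - 4f3.
Summing componentwise gives [2, 8, -12].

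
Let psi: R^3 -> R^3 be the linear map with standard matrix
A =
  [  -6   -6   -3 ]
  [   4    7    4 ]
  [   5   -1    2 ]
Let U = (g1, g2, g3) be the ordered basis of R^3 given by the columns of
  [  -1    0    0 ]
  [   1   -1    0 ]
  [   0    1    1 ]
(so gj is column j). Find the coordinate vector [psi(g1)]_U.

Compute psi(g1) = A g1 = <0, 3, -6> in standard coordinates.
Then write this in U-coordinates: solve for y in y_1 g1 + ... + y_3 g3 = <0, 3, -6>.
This gives y = <0, -3, -3>, which is column 1 of [psi]_U.

<0, -3, -3>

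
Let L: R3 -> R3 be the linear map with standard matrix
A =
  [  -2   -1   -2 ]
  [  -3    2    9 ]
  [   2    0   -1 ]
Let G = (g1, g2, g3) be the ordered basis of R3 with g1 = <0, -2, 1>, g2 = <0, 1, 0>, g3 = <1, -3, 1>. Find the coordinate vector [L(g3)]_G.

Compute L(g3) = A g3 = <-1, 0, 1> in standard coordinates.
Then write this in G-coordinates: solve for y in y_1 g1 + ... + y_3 g3 = <-1, 0, 1>.
This gives y = <2, 1, -1>, which is column 3 of [L]_G.

<2, 1, -1>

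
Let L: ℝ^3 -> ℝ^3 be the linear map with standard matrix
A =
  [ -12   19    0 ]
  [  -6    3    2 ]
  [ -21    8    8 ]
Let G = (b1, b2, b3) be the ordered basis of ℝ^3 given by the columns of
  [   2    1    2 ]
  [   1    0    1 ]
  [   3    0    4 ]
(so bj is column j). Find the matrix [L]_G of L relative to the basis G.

[[-2, -3, -2], [1, 0, -3], [-1, -3, 1]]

Let P have columns b1, ..., b3. Then [L]_G = P^(-1) A P.
Here det P = -1, so P^(-1) is integer; computing A P first and then P^(-1)(A P) gives [[-2, -3, -2], [1, 0, -3], [-1, -3, 1]].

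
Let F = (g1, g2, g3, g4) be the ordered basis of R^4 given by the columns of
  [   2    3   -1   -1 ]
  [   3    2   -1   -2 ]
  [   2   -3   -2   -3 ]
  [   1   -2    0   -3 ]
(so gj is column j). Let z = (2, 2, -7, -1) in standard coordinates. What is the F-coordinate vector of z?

Write z = c_1 g1 + ... + c_4 g4 and solve for the c_i.
Row-reducing the augmented matrix [M | z] gives c = (1, 1, 3, 0).
Check: g1 + g2 + 3g3 + 0·g4 = (2, 2, -7, -1).

(1, 1, 3, 0)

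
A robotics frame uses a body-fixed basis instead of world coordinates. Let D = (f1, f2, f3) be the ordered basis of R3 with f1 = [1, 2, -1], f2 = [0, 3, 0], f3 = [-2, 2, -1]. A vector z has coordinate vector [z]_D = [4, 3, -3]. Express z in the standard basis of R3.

By definition z = 4f1 + 3f2 - 3f3.
Summing componentwise gives [10, 11, -1].

[10, 11, -1]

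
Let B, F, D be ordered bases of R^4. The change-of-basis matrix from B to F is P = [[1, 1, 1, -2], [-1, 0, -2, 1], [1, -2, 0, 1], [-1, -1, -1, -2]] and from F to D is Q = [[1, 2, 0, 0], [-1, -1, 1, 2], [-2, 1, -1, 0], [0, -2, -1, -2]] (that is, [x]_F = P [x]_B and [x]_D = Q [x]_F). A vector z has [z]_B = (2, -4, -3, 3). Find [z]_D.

Apply P to get F-coordinates (-11, 7, 13, -1), then Q to get D-coordinates.
The result is [z]_D = (3, 15, 16, -25).

(3, 15, 16, -25)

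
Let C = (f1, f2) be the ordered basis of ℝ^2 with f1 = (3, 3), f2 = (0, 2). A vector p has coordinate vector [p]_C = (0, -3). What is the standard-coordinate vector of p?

p = M [p]_C, where M has columns f1, f2.
Carrying out the matrix-vector product, p = (0, -6).

(0, -6)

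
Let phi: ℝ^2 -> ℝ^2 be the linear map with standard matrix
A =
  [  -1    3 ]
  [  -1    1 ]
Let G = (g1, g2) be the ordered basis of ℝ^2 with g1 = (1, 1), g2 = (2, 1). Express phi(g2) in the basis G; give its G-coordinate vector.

Column 2 of [phi]_G is the G-coordinate vector of phi(g2).
In standard coordinates phi(g2) = A g2 = (1, -1).
Converting to G: (1, -1) = -3g1 + 2g2, so the coordinate vector is (-3, 2).

(-3, 2)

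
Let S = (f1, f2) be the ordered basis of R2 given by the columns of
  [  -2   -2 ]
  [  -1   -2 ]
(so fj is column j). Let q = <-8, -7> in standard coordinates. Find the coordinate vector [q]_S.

We seek scalars with c_1 f1 + c_2 f2 = q; equivalently solve M c = q where the columns of M are f1, f2.
System: -2c_1 - 2c_2 = -8, -c_1 - 2c_2 = -7; solving gives c_1 = 1, c_2 = 3.
Check: f1 + 3f2 = <-8, -7>.

<1, 3>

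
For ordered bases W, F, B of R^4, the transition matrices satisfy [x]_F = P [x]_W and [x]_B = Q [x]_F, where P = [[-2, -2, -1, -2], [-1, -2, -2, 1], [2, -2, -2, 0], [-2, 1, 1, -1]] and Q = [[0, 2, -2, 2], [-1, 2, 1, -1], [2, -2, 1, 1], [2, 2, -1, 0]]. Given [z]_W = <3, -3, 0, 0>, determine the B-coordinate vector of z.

<-36, 27, -3, -6>

Composing the changes, [z]_B = Q P [z]_W.
Q P = [[-10, 2, 2, 0], [4, -5, -6, 5], [-2, -1, 1, -7], [-8, -6, -4, -2]]; applying this to <3, -3, 0, 0> gives <-36, 27, -3, -6>.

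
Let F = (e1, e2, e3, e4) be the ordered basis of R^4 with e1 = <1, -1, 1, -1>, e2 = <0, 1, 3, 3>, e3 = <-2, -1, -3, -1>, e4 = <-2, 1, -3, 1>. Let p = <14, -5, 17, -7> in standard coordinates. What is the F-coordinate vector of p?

[p]_F is the unique c with M c = p, where M has columns e1, ..., e4.
Solving this 4x4 system gives c = (2, -1, -2, -4).
Check: 2e1 - e2 - 2e3 - 4e4 = <14, -5, 17, -7>.

<2, -1, -2, -4>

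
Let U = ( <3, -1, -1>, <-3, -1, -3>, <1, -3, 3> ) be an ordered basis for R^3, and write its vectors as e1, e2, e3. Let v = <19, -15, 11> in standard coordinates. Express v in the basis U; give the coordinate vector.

[v]_U is the unique c with M c = v, where M has columns e1, ..., e3.
Gaussian elimination on [M | v] yields c = (4, -1, 4).
Check: 4e1 - e2 + 4e3 = <19, -15, 11>.

<4, -1, 4>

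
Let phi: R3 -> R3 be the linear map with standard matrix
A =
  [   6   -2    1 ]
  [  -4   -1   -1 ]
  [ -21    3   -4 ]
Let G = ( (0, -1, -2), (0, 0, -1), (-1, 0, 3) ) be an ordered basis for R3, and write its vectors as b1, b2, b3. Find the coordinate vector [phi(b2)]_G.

Column 2 of [phi]_G is the G-coordinate vector of phi(b2).
In standard coordinates phi(b2) = A b2 = (-1, 1, 4).
Converting to G: (-1, 1, 4) = -b1 + b2 + b3, so the coordinate vector is (-1, 1, 1).

(-1, 1, 1)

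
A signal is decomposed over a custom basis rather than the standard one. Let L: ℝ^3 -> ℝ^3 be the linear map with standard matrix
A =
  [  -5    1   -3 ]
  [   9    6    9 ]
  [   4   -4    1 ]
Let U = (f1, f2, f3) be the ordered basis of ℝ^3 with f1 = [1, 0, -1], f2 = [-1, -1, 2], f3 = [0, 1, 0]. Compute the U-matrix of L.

[[-1, -2, -2], [1, 0, -3], [1, 3, 3]]

Let P have columns f1, ..., f3. Then [L]_U = P^(-1) A P.
Here det P = -1, so P^(-1) is integer; computing A P first and then P^(-1)(A P) gives [[-1, -2, -2], [1, 0, -3], [1, 3, 3]].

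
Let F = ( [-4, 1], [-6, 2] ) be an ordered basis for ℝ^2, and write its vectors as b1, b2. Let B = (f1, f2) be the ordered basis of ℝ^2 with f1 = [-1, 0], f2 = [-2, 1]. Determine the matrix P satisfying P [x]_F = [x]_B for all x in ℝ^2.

Let M have columns bj and N have columns fj. Then for every x, N [x]_B = x = M [x]_F, so P = N^(-1) M.
Since det N = -1, N^(-1) has integer entries; multiplying gives P = [[2, 2], [1, 2]].

[[2, 2], [1, 2]]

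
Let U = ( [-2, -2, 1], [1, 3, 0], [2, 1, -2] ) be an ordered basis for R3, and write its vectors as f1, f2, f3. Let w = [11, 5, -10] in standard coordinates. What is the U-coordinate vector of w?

[-2, -1, 4]

[w]_U is the unique c with M c = w, where M has columns f1, ..., f3.
Row-reducing the augmented matrix [M | w] gives c = (-2, -1, 4).
Check: -2f1 - f2 + 4f3 = [11, 5, -10].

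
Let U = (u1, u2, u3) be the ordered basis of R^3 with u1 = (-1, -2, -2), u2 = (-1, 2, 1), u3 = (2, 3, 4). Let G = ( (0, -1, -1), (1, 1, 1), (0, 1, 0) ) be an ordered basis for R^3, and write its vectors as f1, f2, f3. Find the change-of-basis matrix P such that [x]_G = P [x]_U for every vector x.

Column j of P is [uj]_G, since P maps U-coordinates to G-coordinates.
Expressing u1 in G: u1 = f1 - f2 + 0·f3, so column 1 of P is (1, -1, 0).
Doing the same for each uj gives P = [[1, -2, -2], [-1, -1, 2], [0, 1, -1]].

[[1, -2, -2], [-1, -1, 2], [0, 1, -1]]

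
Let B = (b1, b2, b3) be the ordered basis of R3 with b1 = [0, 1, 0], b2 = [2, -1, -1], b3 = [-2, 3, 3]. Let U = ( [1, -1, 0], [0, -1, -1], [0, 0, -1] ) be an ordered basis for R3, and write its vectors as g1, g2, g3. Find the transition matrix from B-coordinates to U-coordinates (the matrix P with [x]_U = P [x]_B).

Take x = bj: its B-coordinates are the j-th standard unit vector, so P e_j — column j of P — equals [bj]_U.
b1 = 0·g1 - g2 + g3, giving column 1 = [0, -1, 1]; repeating for each j gives P = [[0, 2, -2], [-1, -1, -1], [1, 2, -2]].

[[0, 2, -2], [-1, -1, -1], [1, 2, -2]]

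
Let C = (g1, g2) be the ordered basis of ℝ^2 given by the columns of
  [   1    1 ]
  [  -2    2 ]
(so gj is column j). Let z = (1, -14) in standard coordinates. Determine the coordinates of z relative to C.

[z]_C is the unique c with M c = z, where M has columns g1, g2.
System: c_1 + c_2 = 1, -2c_1 + 2c_2 = -14; solving gives c_1 = 4, c_2 = -3.
Check: 4g1 - 3g2 = (1, -14).

(4, -3)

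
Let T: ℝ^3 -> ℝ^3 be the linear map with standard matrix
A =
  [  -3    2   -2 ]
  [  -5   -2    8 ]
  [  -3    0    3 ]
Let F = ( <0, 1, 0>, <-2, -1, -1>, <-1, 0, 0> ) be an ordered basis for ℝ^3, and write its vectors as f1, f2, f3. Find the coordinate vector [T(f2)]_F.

Compute T(f2) = A f2 = <6, 4, 3> in standard coordinates.
Then write this in F-coordinates: solve for y in y_1 f1 + ... + y_3 f3 = <6, 4, 3>.
This gives y = <1, -3, 0>, which is column 2 of [T]_F.

<1, -3, 0>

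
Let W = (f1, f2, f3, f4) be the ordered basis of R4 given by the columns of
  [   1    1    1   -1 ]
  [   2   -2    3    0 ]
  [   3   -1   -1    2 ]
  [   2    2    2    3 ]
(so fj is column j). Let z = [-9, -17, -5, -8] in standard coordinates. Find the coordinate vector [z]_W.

[-4, 0, -3, 2]

Write z = c_1 f1 + ... + c_4 f4 and solve for the c_i.
Row-reducing the augmented matrix [M | z] gives c = (-4, 0, -3, 2).
Check: -4f1 + 0·f2 - 3f3 + 2f4 = [-9, -17, -5, -8].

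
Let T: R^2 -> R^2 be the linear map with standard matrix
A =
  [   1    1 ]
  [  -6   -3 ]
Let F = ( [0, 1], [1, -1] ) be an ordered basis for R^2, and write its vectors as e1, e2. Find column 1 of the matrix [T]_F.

[-2, 1]

Compute T(e1) = A e1 = [1, -3] in standard coordinates.
Then write this in F-coordinates: solve for y in y_1 e1 + y_2 e2 = [1, -3].
This gives y = [-2, 1], which is column 1 of [T]_F.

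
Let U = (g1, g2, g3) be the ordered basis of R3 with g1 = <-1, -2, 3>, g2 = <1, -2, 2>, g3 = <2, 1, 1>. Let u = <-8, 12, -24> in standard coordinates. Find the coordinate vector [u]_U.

[u]_U is the unique c with M c = u, where M has columns g1, ..., g3.
Row-reducing the augmented matrix [M | u] gives c = (-4, -4, -4).
Check: -4g1 - 4g2 - 4g3 = <-8, 12, -24>.

<-4, -4, -4>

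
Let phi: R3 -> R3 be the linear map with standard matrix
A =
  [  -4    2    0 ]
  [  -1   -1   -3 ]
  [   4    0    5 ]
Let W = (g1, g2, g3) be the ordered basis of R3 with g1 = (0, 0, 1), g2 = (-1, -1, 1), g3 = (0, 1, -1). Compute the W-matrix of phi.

Let P have columns g1, ..., g3. Then [phi]_W = P^(-1) A P.
Here det P = -1, so P^(-1) is integer; computing A P first and then P^(-1)(A P) gives [[2, 0, -3], [0, -2, -2], [-3, -3, 0]].

[[2, 0, -3], [0, -2, -2], [-3, -3, 0]]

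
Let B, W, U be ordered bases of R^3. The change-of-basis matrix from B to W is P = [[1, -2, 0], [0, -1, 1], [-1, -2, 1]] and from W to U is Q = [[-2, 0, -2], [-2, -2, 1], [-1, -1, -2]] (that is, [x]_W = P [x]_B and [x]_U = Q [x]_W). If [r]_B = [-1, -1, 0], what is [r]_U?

First [r]_W = P [r]_B = [1, 1, 3].
Then [r]_U = Q [r]_W = [-8, -1, -8].

[-8, -1, -8]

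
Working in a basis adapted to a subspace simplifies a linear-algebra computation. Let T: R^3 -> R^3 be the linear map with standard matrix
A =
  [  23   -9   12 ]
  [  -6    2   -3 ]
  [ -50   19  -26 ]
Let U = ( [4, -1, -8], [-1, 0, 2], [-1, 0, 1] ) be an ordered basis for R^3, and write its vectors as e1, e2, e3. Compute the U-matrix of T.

Let P have columns e1, ..., e3. Then [T]_U = P^(-1) A P.
Here det P = 1, so P^(-1) is integer; computing A P first and then P^(-1)(A P) gives [[2, 0, -3], [2, -1, 1], [1, 0, -2]].

[[2, 0, -3], [2, -1, 1], [1, 0, -2]]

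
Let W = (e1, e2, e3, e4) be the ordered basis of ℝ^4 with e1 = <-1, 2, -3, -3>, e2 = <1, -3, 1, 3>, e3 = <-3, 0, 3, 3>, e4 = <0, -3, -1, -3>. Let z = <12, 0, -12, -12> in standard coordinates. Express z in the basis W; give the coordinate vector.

Write z = c_1 e1 + ... + c_4 e4 and solve for the c_i.
Row-reducing the augmented matrix [M | z] gives c = (0, 0, -4, 0).
Check: 0·e1 + 0·e2 - 4e3 + 0·e4 = <12, 0, -12, -12>.

<0, 0, -4, 0>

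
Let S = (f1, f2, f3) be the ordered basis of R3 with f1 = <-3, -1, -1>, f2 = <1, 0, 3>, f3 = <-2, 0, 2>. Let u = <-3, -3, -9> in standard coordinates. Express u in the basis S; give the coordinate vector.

<3, 0, -3>

Write u = c_1 f1 + ... + c_3 f3 and solve for the c_i.
Gaussian elimination on [M | u] yields c = (3, 0, -3).
Check: 3f1 + 0·f2 - 3f3 = <-3, -3, -9>.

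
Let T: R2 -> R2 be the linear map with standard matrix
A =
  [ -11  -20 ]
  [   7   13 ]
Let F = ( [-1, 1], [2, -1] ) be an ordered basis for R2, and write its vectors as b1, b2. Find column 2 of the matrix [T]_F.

Column 2 of [T]_F is the F-coordinate vector of T(b2).
In standard coordinates T(b2) = A b2 = [-2, 1].
Converting to F: [-2, 1] = 0·b1 - b2, so the coordinate vector is [0, -1].

[0, -1]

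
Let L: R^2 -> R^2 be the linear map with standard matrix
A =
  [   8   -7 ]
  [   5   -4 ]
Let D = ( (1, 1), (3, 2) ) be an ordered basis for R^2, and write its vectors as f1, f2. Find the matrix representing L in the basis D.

The j-th column of [L]_D is [L(fj)]_D.
L(f1) = A f1 = (1, 1) = f1 + 0·f2, so column 1 is (1, 0).
Repeating for f2 and assembling the columns gives [[1, 1], [0, 3]].

[[1, 1], [0, 3]]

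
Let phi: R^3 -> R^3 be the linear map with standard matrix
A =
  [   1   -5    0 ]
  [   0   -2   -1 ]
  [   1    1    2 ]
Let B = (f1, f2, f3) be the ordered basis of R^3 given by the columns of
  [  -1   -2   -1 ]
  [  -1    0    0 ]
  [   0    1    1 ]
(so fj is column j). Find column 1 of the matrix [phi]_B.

Compute phi(f1) = A f1 = (4, 2, -2) in standard coordinates.
Then write this in B-coordinates: solve for y in y_1 f1 + ... + y_3 f3 = (4, 2, -2).
This gives y = (-2, 0, -2), which is column 1 of [phi]_B.

(-2, 0, -2)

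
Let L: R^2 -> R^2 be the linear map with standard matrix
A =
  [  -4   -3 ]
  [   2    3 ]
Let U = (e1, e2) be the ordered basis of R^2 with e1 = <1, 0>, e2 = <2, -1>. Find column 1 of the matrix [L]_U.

<0, -2>

Column 1 of [L]_U is the U-coordinate vector of L(e1).
In standard coordinates L(e1) = A e1 = <-4, 2>.
Converting to U: <-4, 2> = 0·e1 - 2e2, so the coordinate vector is <0, -2>.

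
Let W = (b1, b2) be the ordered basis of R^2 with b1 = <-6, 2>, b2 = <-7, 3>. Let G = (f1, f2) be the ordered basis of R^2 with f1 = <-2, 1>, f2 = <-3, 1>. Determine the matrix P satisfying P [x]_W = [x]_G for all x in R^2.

Let M have columns bj and N have columns fj. Then for every x, N [x]_G = x = M [x]_W, so P = N^(-1) M.
Since det N = 1, N^(-1) has integer entries; multiplying gives P = [[0, 2], [2, 1]].

[[0, 2], [2, 1]]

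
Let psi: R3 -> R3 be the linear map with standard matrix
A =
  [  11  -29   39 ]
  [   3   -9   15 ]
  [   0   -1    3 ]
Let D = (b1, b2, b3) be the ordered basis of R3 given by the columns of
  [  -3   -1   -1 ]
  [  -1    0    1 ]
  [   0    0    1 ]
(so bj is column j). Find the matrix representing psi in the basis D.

The j-th column of [psi]_D is [psi(bj)]_D.
psi(b1) = A b1 = <-4, 0, 1> = b1 + 0·b2 + b3, so column 1 is <1, 0, 1>.
Repeating for b2, b3 and assembling the columns gives [[1, 3, -1], [0, 2, 2], [1, 0, 2]].

[[1, 3, -1], [0, 2, 2], [1, 0, 2]]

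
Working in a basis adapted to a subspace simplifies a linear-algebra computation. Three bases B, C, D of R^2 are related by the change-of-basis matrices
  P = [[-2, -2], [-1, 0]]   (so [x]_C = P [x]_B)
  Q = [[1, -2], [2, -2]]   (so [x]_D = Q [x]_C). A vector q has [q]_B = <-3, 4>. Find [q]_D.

Apply P to get C-coordinates <-2, 3>, then Q to get D-coordinates.
The result is [q]_D = <-8, -10>.

<-8, -10>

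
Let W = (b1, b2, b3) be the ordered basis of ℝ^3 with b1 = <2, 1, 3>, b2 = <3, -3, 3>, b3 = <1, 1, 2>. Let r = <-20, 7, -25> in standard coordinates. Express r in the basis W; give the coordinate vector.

We seek scalars with c_1 b1 + ... + c_3 b3 = r; equivalently solve M c = r where the columns of M are b1, ..., b3.
Gaussian elimination on [M | r] yields c = (-3, -4, -2).
Check: -3b1 - 4b2 - 2b3 = <-20, 7, -25>.

<-3, -4, -2>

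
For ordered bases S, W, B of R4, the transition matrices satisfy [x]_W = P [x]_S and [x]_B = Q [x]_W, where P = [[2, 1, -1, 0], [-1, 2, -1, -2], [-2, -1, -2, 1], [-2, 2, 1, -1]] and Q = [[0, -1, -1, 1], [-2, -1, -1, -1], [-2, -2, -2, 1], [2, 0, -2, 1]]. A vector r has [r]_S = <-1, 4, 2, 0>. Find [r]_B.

<11, -13, 10, 24>

First [r]_W = P [r]_S = <0, 7, -6, 12>.
Then [r]_B = Q [r]_W = <11, -13, 10, 24>.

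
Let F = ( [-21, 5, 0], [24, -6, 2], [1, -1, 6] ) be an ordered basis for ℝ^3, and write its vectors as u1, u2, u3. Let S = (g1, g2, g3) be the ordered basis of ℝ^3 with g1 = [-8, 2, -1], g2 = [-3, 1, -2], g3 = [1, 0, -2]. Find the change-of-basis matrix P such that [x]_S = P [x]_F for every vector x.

Take x = uj: its F-coordinates are the j-th standard unit vector, so P e_j — column j of P — equals [uj]_S.
u1 = 2g1 + g2 - 2g3, giving column 1 = [2, 1, -2]; repeating for each j gives P = [[2, -2, 0], [1, -2, -1], [-2, 2, -2]].

[[2, -2, 0], [1, -2, -1], [-2, 2, -2]]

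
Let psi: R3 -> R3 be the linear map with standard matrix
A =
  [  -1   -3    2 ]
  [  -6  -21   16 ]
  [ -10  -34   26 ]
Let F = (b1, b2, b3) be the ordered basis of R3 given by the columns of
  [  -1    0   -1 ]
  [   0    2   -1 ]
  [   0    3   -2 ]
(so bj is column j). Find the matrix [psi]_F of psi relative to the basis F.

[[1, 2, -1], [2, 2, -2], [-2, -2, 1]]

Let P have columns b1, ..., b3. Then [psi]_F = P^(-1) A P.
Here det P = 1, so P^(-1) is integer; computing A P first and then P^(-1)(A P) gives [[1, 2, -1], [2, 2, -2], [-2, -2, 1]].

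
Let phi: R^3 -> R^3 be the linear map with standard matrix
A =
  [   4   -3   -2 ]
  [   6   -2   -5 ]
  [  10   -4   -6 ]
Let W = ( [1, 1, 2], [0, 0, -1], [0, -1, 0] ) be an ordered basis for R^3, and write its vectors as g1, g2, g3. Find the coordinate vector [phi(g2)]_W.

[2, -2, -3]

Column 2 of [phi]_W is the W-coordinate vector of phi(g2).
In standard coordinates phi(g2) = A g2 = [2, 5, 6].
Converting to W: [2, 5, 6] = 2g1 - 2g2 - 3g3, so the coordinate vector is [2, -2, -3].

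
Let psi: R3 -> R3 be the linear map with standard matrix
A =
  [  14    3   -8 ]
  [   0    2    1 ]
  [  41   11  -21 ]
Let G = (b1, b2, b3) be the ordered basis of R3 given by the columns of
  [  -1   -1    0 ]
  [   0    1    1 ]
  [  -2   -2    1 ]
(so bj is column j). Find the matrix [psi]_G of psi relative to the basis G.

The j-th column of [psi]_G is [psi(bj)]_G.
psi(b1) = A b1 = (2, -2, 1) = -3b1 + b2 - 3b3, so column 1 is (-3, 1, -3).
Repeating for b2, b3 and assembling the columns gives [[-3, -3, 2], [1, -2, 3], [-3, 2, 0]].

[[-3, -3, 2], [1, -2, 3], [-3, 2, 0]]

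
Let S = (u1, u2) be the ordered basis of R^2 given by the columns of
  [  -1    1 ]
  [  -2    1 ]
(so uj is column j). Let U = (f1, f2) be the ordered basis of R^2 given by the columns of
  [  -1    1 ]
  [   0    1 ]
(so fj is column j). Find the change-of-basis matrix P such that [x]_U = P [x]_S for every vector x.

[[-1, 0], [-2, 1]]

Column j of P is [uj]_U, since P maps S-coordinates to U-coordinates.
Expressing u1 in U: u1 = -f1 - 2f2, so column 1 of P is [-1, -2].
Doing the same for each uj gives P = [[-1, 0], [-2, 1]].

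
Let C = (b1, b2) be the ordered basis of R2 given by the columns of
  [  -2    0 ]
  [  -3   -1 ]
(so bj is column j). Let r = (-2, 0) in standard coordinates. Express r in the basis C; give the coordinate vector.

We seek scalars with c_1 b1 + c_2 b2 = r; equivalently solve M c = r where the columns of M are b1, b2.
System: -2c_1 + 0c_2 = -2, -3c_1 - c_2 = 0; solving gives c_1 = 1, c_2 = -3.
Check: b1 - 3b2 = (-2, 0).

(1, -3)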